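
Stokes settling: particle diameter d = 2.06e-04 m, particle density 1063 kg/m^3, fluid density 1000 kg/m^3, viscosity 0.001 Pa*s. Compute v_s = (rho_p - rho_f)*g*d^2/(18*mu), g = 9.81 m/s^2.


Density difference: rho_p - rho_f = 1063 - 1000 = 63 kg/m^3
d^2 = (2.06e-04)^2 = 4.2436e-08 m^2
Numerator = (rho_p - rho_f) * g * d^2 = 63 * 9.81 * 4.2436e-08 = 2.6226721e-05
Denominator = 18 * mu = 18 * 0.001 = 0.018
v_s = 2.6226721e-05 / 0.018 = 0.00145704 m/s
Check: Re = rho_f * v_s * d / mu = 1000 * 0.00145704 * 2.06e-04 / 0.001 = 0.3 < 1, so Stokes' law applies.

0.00145704 m/s


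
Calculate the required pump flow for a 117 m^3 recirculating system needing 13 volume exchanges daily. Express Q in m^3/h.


Daily recirculation volume = 117 m^3 * 13 = 1521 m^3/day
Flow rate Q = daily volume / 24 h = 1521 / 24 = 63.375 m^3/h

63.375 m^3/h


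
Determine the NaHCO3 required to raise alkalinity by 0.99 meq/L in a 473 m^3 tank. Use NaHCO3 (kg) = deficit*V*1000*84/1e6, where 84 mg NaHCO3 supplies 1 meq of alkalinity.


Tank volume in L = 473 m^3 * 1000 = 473000 L
Total meq required = 0.99 meq/L * 473000 L = 468270 meq
NaHCO3 mass = 468270 meq * 84 mg/meq / 1e6 = 39.3347 kg

39.3347 kg


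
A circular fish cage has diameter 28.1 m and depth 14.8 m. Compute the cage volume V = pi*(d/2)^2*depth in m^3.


r = d/2 = 28.1/2 = 14.05 m
Base area = pi*r^2 = pi*14.05^2 = 620.15824 m^2
Volume = 620.15824 * 14.8 = 9178.34 m^3

9178.34 m^3


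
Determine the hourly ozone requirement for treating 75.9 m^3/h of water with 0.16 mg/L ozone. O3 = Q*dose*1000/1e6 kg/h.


O3 demand (mg/h) = Q * dose * 1000 = 75.9 * 0.16 * 1000 = 12144 mg/h
Convert mg to kg: 12144 / 1e6 = 0.012144 kg/h

0.012144 kg/h


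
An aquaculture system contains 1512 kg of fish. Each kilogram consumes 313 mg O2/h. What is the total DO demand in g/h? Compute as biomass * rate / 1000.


Total O2 consumption (mg/h) = 1512 kg * 313 mg/(kg*h) = 473256 mg/h
Convert to g/h: 473256 / 1000 = 473.256 g/h

473.256 g/h


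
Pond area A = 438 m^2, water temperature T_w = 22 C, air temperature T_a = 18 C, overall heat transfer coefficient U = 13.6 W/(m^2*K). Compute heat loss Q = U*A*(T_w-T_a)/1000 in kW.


Temperature difference dT = 22 - 18 = 4 K
Heat loss (W) = U * A * dT = 13.6 * 438 * 4 = 23827.2 W
Convert to kW: 23827.2 / 1000 = 23.8272 kW

23.8272 kW


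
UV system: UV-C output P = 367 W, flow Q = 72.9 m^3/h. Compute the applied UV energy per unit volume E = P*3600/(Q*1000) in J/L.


Energy delivered per hour = 367 W * 3600 s = 1321200 J/h
Volume treated per hour = 72.9 m^3/h * 1000 = 72900 L/h
dose = 1321200 / 72900 = 18.1235 J/L

18.1235 J/L


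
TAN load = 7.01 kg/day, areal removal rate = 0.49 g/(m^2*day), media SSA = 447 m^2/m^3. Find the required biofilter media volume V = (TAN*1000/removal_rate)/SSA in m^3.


A = 7.01*1000 / 0.49 = 14306.122 m^2
V = 14306.122 / 447 = 32.0047

32.0047 m^3


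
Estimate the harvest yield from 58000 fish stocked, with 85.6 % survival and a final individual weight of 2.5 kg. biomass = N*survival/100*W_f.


Survivors = 58000 * 85.6/100 = 49648 fish
Harvest biomass = survivors * W_f = 49648 * 2.5 = 124120 kg

124120 kg


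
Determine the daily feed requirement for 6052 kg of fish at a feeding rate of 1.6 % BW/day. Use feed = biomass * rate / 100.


Feeding rate fraction = 1.6% / 100 = 0.016
Daily feed = 6052 kg * 0.016 = 96.832 kg/day

96.832 kg/day


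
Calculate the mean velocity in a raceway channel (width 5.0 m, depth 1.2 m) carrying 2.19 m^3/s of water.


Cross-sectional area = W * d = 5.0 * 1.2 = 6 m^2
Velocity = Q / A = 2.19 / 6 = 0.365 m/s

0.365 m/s


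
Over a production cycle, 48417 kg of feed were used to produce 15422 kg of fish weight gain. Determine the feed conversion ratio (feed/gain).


FCR = feed consumed / weight gained
FCR = 48417 kg / 15422 kg = 3.13948

3.13948


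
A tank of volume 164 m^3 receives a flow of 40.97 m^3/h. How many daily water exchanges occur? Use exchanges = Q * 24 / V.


Daily flow volume = 40.97 m^3/h * 24 h = 983.28 m^3/day
Exchanges = daily flow / tank volume = 983.28 / 164 = 5.99561 exchanges/day

5.99561 exchanges/day


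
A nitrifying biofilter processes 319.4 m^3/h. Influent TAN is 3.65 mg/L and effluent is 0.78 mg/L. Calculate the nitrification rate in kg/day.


Concentration drop: TAN_in - TAN_out = 3.65 - 0.78 = 2.87 mg/L
Hourly TAN removed = Q * dTAN = 319.4 m^3/h * 2.87 mg/L = 916.678 g/h  (m^3/h * mg/L = g/h)
Daily TAN removed = 916.678 * 24 = 22000.272 g/day
Convert to kg/day: 22000.272 / 1000 = 22.000272 kg/day

22.000272 kg/day


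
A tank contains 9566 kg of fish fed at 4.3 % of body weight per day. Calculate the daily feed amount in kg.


Feeding rate fraction = 4.3% / 100 = 0.043
Daily feed = 9566 kg * 0.043 = 411.338 kg/day

411.338 kg/day


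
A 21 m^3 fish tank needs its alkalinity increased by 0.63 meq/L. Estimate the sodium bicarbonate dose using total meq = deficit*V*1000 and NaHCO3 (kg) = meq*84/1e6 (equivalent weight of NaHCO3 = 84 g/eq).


Tank volume in L = 21 m^3 * 1000 = 21000 L
Total meq required = 0.63 meq/L * 21000 L = 13230 meq
NaHCO3 mass = 13230 meq * 84 mg/meq / 1e6 = 1.11132 kg

1.11132 kg


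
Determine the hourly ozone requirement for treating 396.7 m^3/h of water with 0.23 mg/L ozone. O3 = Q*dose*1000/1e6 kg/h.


O3 demand (mg/h) = Q * dose * 1000 = 396.7 * 0.23 * 1000 = 91241 mg/h
Convert mg to kg: 91241 / 1e6 = 0.091241 kg/h

0.091241 kg/h


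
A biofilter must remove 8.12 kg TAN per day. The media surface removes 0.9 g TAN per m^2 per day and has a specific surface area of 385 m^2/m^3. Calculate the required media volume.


A = 8.12*1000 / 0.9 = 9022.2222 m^2
V = 9022.2222 / 385 = 23.4343

23.4343 m^3


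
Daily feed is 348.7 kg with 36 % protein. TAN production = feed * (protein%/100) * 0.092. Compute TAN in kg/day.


Protein in feed = 348.7 * 36/100 = 125.532 kg/day
TAN = protein * 0.092 = 125.532 * 0.092 = 11.548944 kg/day

11.548944 kg/day


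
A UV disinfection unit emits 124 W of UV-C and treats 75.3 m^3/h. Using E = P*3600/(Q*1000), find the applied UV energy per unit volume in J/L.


Energy delivered per hour = 124 W * 3600 s = 446400 J/h
Volume treated per hour = 75.3 m^3/h * 1000 = 75300 L/h
dose = 446400 / 75300 = 5.92829 J/L

5.92829 J/L


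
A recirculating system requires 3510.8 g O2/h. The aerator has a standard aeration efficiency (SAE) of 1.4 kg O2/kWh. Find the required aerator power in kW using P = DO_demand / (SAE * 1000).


SAE in g O2/kWh = 1.4 * 1000 = 1400 g/kWh
P = DO_demand / SAE_g = 3510.8 / 1400 = 2.50771 kW

2.50771 kW


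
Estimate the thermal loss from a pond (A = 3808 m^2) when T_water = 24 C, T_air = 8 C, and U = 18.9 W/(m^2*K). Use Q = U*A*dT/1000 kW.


Temperature difference dT = 24 - 8 = 16 K
Heat loss (W) = U * A * dT = 18.9 * 3808 * 16 = 1151539.2 W
Convert to kW: 1151539.2 / 1000 = 1151.5392 kW

1151.5392 kW


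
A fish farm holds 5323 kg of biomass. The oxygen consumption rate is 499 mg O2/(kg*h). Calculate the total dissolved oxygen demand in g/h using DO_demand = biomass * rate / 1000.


Total O2 consumption (mg/h) = 5323 kg * 499 mg/(kg*h) = 2656177 mg/h
Convert to g/h: 2656177 / 1000 = 2656.177 g/h

2656.177 g/h


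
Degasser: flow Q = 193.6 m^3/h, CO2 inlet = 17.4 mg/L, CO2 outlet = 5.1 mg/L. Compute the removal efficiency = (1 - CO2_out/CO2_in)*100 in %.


CO2_out / CO2_in = 5.1 / 17.4 = 0.29310345
Fraction remaining = 0.29310345
efficiency = (1 - 0.29310345) * 100 = 70.6897 %

70.6897 %


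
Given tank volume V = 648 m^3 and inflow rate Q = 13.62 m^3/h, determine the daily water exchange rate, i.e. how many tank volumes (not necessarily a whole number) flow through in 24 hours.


Daily flow volume = 13.62 m^3/h * 24 h = 326.88 m^3/day
Exchanges = daily flow / tank volume = 326.88 / 648 = 0.504444 exchanges/day

0.504444 exchanges/day


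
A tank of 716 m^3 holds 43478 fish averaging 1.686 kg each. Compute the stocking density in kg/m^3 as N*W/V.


Total biomass = 43478 fish * 1.686 kg = 73303.908 kg
Density = total biomass / volume = 73303.908 / 716 = 102.38 kg/m^3

102.38 kg/m^3


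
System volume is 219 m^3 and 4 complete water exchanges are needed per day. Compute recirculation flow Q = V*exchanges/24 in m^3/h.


Daily recirculation volume = 219 m^3 * 4 = 876 m^3/day
Flow rate Q = daily volume / 24 h = 876 / 24 = 36.5 m^3/h

36.5 m^3/h


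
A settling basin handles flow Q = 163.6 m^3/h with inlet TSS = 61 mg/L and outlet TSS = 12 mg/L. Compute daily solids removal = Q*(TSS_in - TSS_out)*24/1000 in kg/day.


Concentration drop: TSS_in - TSS_out = 61 - 12 = 49 mg/L
Hourly solids removed = Q * dTSS = 163.6 m^3/h * 49 mg/L = 8016.4 g/h  (m^3/h * mg/L = g/h)
Daily solids removed = 8016.4 * 24 = 192393.6 g/day
Convert g to kg: 192393.6 / 1000 = 192.3936 kg/day

192.3936 kg/day


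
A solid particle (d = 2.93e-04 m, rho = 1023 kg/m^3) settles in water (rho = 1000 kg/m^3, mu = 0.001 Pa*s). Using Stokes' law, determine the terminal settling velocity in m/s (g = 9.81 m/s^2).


Density difference: rho_p - rho_f = 1023 - 1000 = 23 kg/m^3
d^2 = (2.93e-04)^2 = 8.5849e-08 m^2
Numerator = (rho_p - rho_f) * g * d^2 = 23 * 9.81 * 8.5849e-08 = 1.937011e-05
Denominator = 18 * mu = 18 * 0.001 = 0.018
v_s = 1.937011e-05 / 0.018 = 0.00107612 m/s
Check: Re = rho_f * v_s * d / mu = 1000 * 0.00107612 * 2.93e-04 / 0.001 = 0.315 < 1, so Stokes' law applies.

0.00107612 m/s


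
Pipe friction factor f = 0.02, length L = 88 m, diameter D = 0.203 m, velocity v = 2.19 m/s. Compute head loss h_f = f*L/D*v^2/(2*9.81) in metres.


v^2 = 2.19^2 = 4.7961 m^2/s^2
L/D = 88/0.203 = 433.49754
h_f = f*(L/D)*v^2/(2g) = 0.02 * 433.49754 * 4.7961 / 19.62 = 2.11937 m

2.11937 m


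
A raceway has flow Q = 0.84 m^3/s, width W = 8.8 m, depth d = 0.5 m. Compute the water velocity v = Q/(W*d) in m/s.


Cross-sectional area = W * d = 8.8 * 0.5 = 4.4 m^2
Velocity = Q / A = 0.84 / 4.4 = 0.190909 m/s

0.190909 m/s


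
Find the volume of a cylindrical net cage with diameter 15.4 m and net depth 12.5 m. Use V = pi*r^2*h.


r = d/2 = 15.4/2 = 7.7 m
Base area = pi*r^2 = pi*7.7^2 = 186.26503 m^2
Volume = 186.26503 * 12.5 = 2328.31 m^3

2328.31 m^3


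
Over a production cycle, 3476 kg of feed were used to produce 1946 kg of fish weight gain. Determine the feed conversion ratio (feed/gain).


FCR = feed consumed / weight gained
FCR = 3476 kg / 1946 kg = 1.78623

1.78623


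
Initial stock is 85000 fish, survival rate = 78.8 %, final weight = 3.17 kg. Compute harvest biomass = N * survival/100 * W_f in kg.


Survivors = 85000 * 78.8/100 = 66980 fish
Harvest biomass = survivors * W_f = 66980 * 3.17 = 212326.6 kg

212326.6 kg


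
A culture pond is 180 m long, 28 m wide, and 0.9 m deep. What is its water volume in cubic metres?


Base area = L * W = 180 * 28 = 5040 m^2
Volume = area * depth = 5040 * 0.9 = 4536 m^3

4536 m^3


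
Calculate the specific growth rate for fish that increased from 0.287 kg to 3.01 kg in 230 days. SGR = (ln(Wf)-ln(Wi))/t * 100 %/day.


ln(W_f) = ln(3.01) = 1.1019401
ln(W_i) = ln(0.287) = -1.2482731
ln(W_f) - ln(W_i) = 1.1019401 - -1.2482731 = 2.3502132
SGR = 2.3502132 / 230 * 100 = 1.02183 %/day

1.02183 %/day


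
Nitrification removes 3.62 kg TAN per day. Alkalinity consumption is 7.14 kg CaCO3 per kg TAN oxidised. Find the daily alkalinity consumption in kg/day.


Alkalinity factor: 7.14 kg CaCO3 consumed per kg TAN nitrified
alk = 3.62 kg TAN * 7.14 = 25.8468 kg CaCO3/day

25.8468 kg CaCO3/day


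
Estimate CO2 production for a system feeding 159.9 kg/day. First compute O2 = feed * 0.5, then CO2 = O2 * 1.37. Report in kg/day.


O2 = 159.9 * 0.5 = 79.95
CO2 = 79.95 * 1.37 = 109.5315

109.5315 kg/day


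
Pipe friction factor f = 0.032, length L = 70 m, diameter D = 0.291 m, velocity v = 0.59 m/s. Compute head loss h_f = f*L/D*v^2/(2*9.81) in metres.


v^2 = 0.59^2 = 0.3481 m^2/s^2
L/D = 70/0.291 = 240.54983
h_f = f*(L/D)*v^2/(2g) = 0.032 * 240.54983 * 0.3481 / 19.62 = 0.136571 m

0.136571 m


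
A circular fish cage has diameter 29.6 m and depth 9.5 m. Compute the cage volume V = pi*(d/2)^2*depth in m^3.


r = d/2 = 29.6/2 = 14.8 m
Base area = pi*r^2 = pi*14.8^2 = 688.13445 m^2
Volume = 688.13445 * 9.5 = 6537.28 m^3

6537.28 m^3


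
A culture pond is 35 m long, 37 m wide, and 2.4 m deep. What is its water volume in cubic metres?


Base area = L * W = 35 * 37 = 1295 m^2
Volume = area * depth = 1295 * 2.4 = 3108 m^3

3108 m^3


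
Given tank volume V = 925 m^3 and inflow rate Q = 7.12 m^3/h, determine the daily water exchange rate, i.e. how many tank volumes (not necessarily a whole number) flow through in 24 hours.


Daily flow volume = 7.12 m^3/h * 24 h = 170.88 m^3/day
Exchanges = daily flow / tank volume = 170.88 / 925 = 0.184735 exchanges/day

0.184735 exchanges/day


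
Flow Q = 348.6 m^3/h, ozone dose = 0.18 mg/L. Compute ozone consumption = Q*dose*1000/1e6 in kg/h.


O3 demand (mg/h) = Q * dose * 1000 = 348.6 * 0.18 * 1000 = 62748 mg/h
Convert mg to kg: 62748 / 1e6 = 0.062748 kg/h

0.062748 kg/h


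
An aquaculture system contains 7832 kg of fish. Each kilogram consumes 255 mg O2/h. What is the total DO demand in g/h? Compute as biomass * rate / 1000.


Total O2 consumption (mg/h) = 7832 kg * 255 mg/(kg*h) = 1997160 mg/h
Convert to g/h: 1997160 / 1000 = 1997.16 g/h

1997.16 g/h


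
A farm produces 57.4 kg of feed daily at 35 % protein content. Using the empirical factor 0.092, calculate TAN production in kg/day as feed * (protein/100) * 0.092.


Protein in feed = 57.4 * 35/100 = 20.09 kg/day
TAN = protein * 0.092 = 20.09 * 0.092 = 1.84828 kg/day

1.84828 kg/day


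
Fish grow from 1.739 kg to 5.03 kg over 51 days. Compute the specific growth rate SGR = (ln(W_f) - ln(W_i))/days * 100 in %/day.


ln(W_f) = ln(5.03) = 1.61542
ln(W_i) = ln(1.739) = 0.55331024
ln(W_f) - ln(W_i) = 1.61542 - 0.55331024 = 1.0621098
SGR = 1.0621098 / 51 * 100 = 2.08257 %/day

2.08257 %/day


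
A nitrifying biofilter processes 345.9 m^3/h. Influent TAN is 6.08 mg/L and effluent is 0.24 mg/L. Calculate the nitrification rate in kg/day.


Concentration drop: TAN_in - TAN_out = 6.08 - 0.24 = 5.84 mg/L
Hourly TAN removed = Q * dTAN = 345.9 m^3/h * 5.84 mg/L = 2020.056 g/h  (m^3/h * mg/L = g/h)
Daily TAN removed = 2020.056 * 24 = 48481.344 g/day
Convert to kg/day: 48481.344 / 1000 = 48.481344 kg/day

48.481344 kg/day


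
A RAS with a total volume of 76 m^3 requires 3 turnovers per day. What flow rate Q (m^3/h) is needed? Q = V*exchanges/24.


Daily recirculation volume = 76 m^3 * 3 = 228 m^3/day
Flow rate Q = daily volume / 24 h = 228 / 24 = 9.5 m^3/h

9.5 m^3/h


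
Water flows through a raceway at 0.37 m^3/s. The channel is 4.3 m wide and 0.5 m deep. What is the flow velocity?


Cross-sectional area = W * d = 4.3 * 0.5 = 2.15 m^2
Velocity = Q / A = 0.37 / 2.15 = 0.172093 m/s

0.172093 m/s


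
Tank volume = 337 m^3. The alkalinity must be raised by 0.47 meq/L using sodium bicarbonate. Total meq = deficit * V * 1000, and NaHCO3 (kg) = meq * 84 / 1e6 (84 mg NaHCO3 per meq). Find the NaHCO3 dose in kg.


Tank volume in L = 337 m^3 * 1000 = 337000 L
Total meq required = 0.47 meq/L * 337000 L = 158390 meq
NaHCO3 mass = 158390 meq * 84 mg/meq / 1e6 = 13.3048 kg

13.3048 kg


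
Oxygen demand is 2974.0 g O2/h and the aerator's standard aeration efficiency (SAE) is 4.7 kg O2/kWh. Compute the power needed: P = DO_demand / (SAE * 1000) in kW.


SAE in g O2/kWh = 4.7 * 1000 = 4700 g/kWh
P = DO_demand / SAE_g = 2974.0 / 4700 = 0.632766 kW

0.632766 kW


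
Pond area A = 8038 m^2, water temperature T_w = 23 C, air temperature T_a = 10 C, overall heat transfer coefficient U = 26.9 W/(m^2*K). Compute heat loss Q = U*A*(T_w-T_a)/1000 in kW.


Temperature difference dT = 23 - 10 = 13 K
Heat loss (W) = U * A * dT = 26.9 * 8038 * 13 = 2810888.6 W
Convert to kW: 2810888.6 / 1000 = 2810.8886 kW

2810.8886 kW


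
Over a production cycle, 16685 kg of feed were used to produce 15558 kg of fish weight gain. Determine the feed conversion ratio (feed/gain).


FCR = feed consumed / weight gained
FCR = 16685 kg / 15558 kg = 1.07244

1.07244


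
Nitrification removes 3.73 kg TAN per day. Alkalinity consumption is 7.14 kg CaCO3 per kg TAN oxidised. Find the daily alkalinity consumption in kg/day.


Alkalinity factor: 7.14 kg CaCO3 consumed per kg TAN nitrified
alk = 3.73 kg TAN * 7.14 = 26.6322 kg CaCO3/day

26.6322 kg CaCO3/day


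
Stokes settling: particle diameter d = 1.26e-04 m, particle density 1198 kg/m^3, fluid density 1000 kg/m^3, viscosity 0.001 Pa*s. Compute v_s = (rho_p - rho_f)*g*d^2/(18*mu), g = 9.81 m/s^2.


Density difference: rho_p - rho_f = 1198 - 1000 = 198 kg/m^3
d^2 = (1.26e-04)^2 = 1.5876e-08 m^2
Numerator = (rho_p - rho_f) * g * d^2 = 198 * 9.81 * 1.5876e-08 = 3.0837225e-05
Denominator = 18 * mu = 18 * 0.001 = 0.018
v_s = 3.0837225e-05 / 0.018 = 0.00171318 m/s
Check: Re = rho_f * v_s * d / mu = 1000 * 0.00171318 * 1.26e-04 / 0.001 = 0.216 < 1, so Stokes' law applies.

0.00171318 m/s


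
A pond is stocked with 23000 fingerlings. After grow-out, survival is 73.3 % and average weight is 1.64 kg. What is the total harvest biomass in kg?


Survivors = 23000 * 73.3/100 = 16859 fish
Harvest biomass = survivors * W_f = 16859 * 1.64 = 27648.76 kg

27648.76 kg


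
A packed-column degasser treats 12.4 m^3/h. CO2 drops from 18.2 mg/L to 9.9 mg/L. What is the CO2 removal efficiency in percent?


CO2_out / CO2_in = 9.9 / 18.2 = 0.54395604
Fraction remaining = 0.54395604
efficiency = (1 - 0.54395604) * 100 = 45.6044 %

45.6044 %


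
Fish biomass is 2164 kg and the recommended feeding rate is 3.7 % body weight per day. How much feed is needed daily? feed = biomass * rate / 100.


Feeding rate fraction = 3.7% / 100 = 0.037
Daily feed = 2164 kg * 0.037 = 80.068 kg/day

80.068 kg/day


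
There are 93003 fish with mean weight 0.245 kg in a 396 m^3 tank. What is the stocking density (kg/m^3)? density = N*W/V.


Total biomass = 93003 fish * 0.245 kg = 22785.735 kg
Density = total biomass / volume = 22785.735 / 396 = 57.5397 kg/m^3

57.5397 kg/m^3


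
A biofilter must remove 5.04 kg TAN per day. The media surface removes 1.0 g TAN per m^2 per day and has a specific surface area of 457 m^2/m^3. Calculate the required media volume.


A = 5.04*1000 / 1.0 = 5040 m^2
V = 5040 / 457 = 11.0284

11.0284 m^3


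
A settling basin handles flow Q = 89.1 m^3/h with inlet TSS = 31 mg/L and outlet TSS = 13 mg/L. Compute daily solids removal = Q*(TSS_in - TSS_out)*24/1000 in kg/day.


Concentration drop: TSS_in - TSS_out = 31 - 13 = 18 mg/L
Hourly solids removed = Q * dTSS = 89.1 m^3/h * 18 mg/L = 1603.8 g/h  (m^3/h * mg/L = g/h)
Daily solids removed = 1603.8 * 24 = 38491.2 g/day
Convert g to kg: 38491.2 / 1000 = 38.4912 kg/day

38.4912 kg/day


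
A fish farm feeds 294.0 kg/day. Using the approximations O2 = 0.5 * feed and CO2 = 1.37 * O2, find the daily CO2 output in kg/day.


O2 = 294.0 * 0.5 = 147
CO2 = 147 * 1.37 = 201.39

201.39 kg/day


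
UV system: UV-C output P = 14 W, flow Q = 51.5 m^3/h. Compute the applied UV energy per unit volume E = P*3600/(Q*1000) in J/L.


Energy delivered per hour = 14 W * 3600 s = 50400 J/h
Volume treated per hour = 51.5 m^3/h * 1000 = 51500 L/h
dose = 50400 / 51500 = 0.978641 J/L

0.978641 J/L


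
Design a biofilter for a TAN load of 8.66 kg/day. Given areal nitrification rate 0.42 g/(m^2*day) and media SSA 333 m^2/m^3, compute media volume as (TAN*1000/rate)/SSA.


A = 8.66*1000 / 0.42 = 20619.048 m^2
V = 20619.048 / 333 = 61.9191

61.9191 m^3


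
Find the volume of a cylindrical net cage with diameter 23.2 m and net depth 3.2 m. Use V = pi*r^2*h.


r = d/2 = 23.2/2 = 11.6 m
Base area = pi*r^2 = pi*11.6^2 = 422.73271 m^2
Volume = 422.73271 * 3.2 = 1352.74 m^3

1352.74 m^3


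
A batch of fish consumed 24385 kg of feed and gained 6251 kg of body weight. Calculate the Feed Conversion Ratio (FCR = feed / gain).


FCR = feed consumed / weight gained
FCR = 24385 kg / 6251 kg = 3.90098

3.90098


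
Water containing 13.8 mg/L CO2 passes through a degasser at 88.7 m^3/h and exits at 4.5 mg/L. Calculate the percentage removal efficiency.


CO2_out / CO2_in = 4.5 / 13.8 = 0.32608696
Fraction remaining = 0.32608696
efficiency = (1 - 0.32608696) * 100 = 67.3913 %

67.3913 %


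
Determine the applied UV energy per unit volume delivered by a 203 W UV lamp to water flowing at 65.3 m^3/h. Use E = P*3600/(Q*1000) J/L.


Energy delivered per hour = 203 W * 3600 s = 730800 J/h
Volume treated per hour = 65.3 m^3/h * 1000 = 65300 L/h
dose = 730800 / 65300 = 11.1914 J/L

11.1914 J/L


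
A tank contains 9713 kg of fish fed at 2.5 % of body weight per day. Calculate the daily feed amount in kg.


Feeding rate fraction = 2.5% / 100 = 0.025
Daily feed = 9713 kg * 0.025 = 242.825 kg/day

242.825 kg/day


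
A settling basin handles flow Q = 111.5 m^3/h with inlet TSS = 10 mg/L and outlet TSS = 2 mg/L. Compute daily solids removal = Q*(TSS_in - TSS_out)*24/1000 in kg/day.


Concentration drop: TSS_in - TSS_out = 10 - 2 = 8 mg/L
Hourly solids removed = Q * dTSS = 111.5 m^3/h * 8 mg/L = 892 g/h  (m^3/h * mg/L = g/h)
Daily solids removed = 892 * 24 = 21408 g/day
Convert g to kg: 21408 / 1000 = 21.408 kg/day

21.408 kg/day


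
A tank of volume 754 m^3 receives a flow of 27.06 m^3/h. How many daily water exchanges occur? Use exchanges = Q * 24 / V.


Daily flow volume = 27.06 m^3/h * 24 h = 649.44 m^3/day
Exchanges = daily flow / tank volume = 649.44 / 754 = 0.861326 exchanges/day

0.861326 exchanges/day


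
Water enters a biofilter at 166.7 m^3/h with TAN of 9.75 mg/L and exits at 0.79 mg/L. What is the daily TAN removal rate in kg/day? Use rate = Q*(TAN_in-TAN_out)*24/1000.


Concentration drop: TAN_in - TAN_out = 9.75 - 0.79 = 8.96 mg/L
Hourly TAN removed = Q * dTAN = 166.7 m^3/h * 8.96 mg/L = 1493.632 g/h  (m^3/h * mg/L = g/h)
Daily TAN removed = 1493.632 * 24 = 35847.168 g/day
Convert to kg/day: 35847.168 / 1000 = 35.847168 kg/day

35.847168 kg/day


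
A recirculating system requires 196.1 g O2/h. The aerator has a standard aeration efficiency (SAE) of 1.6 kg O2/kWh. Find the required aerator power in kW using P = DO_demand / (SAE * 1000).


SAE in g O2/kWh = 1.6 * 1000 = 1600 g/kWh
P = DO_demand / SAE_g = 196.1 / 1600 = 0.122562 kW

0.122562 kW


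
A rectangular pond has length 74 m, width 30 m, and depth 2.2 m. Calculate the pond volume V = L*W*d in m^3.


Base area = L * W = 74 * 30 = 2220 m^2
Volume = area * depth = 2220 * 2.2 = 4884 m^3

4884 m^3


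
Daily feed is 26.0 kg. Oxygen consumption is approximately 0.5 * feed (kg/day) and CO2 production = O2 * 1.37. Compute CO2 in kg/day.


O2 = 26.0 * 0.5 = 13
CO2 = 13 * 1.37 = 17.81

17.81 kg/day


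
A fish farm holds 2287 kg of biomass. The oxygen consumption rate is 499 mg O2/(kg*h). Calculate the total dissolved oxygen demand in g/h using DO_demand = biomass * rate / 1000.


Total O2 consumption (mg/h) = 2287 kg * 499 mg/(kg*h) = 1141213 mg/h
Convert to g/h: 1141213 / 1000 = 1141.213 g/h

1141.213 g/h


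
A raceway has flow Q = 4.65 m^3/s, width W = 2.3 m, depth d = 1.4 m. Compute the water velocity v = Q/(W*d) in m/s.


Cross-sectional area = W * d = 2.3 * 1.4 = 3.22 m^2
Velocity = Q / A = 4.65 / 3.22 = 1.4441 m/s

1.4441 m/s


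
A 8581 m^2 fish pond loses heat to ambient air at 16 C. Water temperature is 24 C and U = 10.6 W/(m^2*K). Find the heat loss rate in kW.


Temperature difference dT = 24 - 16 = 8 K
Heat loss (W) = U * A * dT = 10.6 * 8581 * 8 = 727668.8 W
Convert to kW: 727668.8 / 1000 = 727.6688 kW

727.6688 kW


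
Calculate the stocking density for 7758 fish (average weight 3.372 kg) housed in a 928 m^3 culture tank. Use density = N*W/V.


Total biomass = 7758 fish * 3.372 kg = 26159.976 kg
Density = total biomass / volume = 26159.976 / 928 = 28.1896 kg/m^3

28.1896 kg/m^3


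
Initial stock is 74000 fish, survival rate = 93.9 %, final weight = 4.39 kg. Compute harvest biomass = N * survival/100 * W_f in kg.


Survivors = 74000 * 93.9/100 = 69486 fish
Harvest biomass = survivors * W_f = 69486 * 4.39 = 305043.54 kg

305043.54 kg


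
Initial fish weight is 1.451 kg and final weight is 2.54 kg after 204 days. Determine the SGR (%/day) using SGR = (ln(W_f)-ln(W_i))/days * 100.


ln(W_f) = ln(2.54) = 0.93216408
ln(W_i) = ln(1.451) = 0.37225297
ln(W_f) - ln(W_i) = 0.93216408 - 0.37225297 = 0.55991111
SGR = 0.55991111 / 204 * 100 = 0.274466 %/day

0.274466 %/day


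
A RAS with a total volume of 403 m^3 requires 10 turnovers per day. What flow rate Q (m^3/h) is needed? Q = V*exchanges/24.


Daily recirculation volume = 403 m^3 * 10 = 4030 m^3/day
Flow rate Q = daily volume / 24 h = 4030 / 24 = 167.917 m^3/h

167.917 m^3/h


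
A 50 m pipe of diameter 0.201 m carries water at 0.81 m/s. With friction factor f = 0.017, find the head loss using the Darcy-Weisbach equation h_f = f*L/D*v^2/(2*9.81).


v^2 = 0.81^2 = 0.6561 m^2/s^2
L/D = 50/0.201 = 248.75622
h_f = f*(L/D)*v^2/(2g) = 0.017 * 248.75622 * 0.6561 / 19.62 = 0.141414 m

0.141414 m


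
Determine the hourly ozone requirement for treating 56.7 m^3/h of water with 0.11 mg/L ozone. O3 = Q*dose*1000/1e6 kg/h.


O3 demand (mg/h) = Q * dose * 1000 = 56.7 * 0.11 * 1000 = 6237 mg/h
Convert mg to kg: 6237 / 1e6 = 0.006237 kg/h

0.006237 kg/h


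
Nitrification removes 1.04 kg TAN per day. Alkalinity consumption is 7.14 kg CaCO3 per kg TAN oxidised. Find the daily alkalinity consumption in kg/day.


Alkalinity factor: 7.14 kg CaCO3 consumed per kg TAN nitrified
alk = 1.04 kg TAN * 7.14 = 7.4256 kg CaCO3/day

7.4256 kg CaCO3/day


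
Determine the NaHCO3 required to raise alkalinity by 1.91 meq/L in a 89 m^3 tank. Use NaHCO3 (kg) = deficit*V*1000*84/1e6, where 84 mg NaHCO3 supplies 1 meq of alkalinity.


Tank volume in L = 89 m^3 * 1000 = 89000 L
Total meq required = 1.91 meq/L * 89000 L = 169990 meq
NaHCO3 mass = 169990 meq * 84 mg/meq / 1e6 = 14.2792 kg

14.2792 kg


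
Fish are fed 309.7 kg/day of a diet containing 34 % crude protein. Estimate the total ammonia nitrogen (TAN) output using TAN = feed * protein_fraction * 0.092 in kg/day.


Protein in feed = 309.7 * 34/100 = 105.298 kg/day
TAN = protein * 0.092 = 105.298 * 0.092 = 9.687416 kg/day

9.687416 kg/day


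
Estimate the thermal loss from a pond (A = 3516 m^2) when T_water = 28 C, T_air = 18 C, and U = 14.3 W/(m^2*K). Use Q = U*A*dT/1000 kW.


Temperature difference dT = 28 - 18 = 10 K
Heat loss (W) = U * A * dT = 14.3 * 3516 * 10 = 502788 W
Convert to kW: 502788 / 1000 = 502.788 kW

502.788 kW


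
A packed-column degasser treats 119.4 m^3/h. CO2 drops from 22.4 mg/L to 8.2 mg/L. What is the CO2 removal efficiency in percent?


CO2_out / CO2_in = 8.2 / 22.4 = 0.36607143
Fraction remaining = 0.36607143
efficiency = (1 - 0.36607143) * 100 = 63.3929 %

63.3929 %


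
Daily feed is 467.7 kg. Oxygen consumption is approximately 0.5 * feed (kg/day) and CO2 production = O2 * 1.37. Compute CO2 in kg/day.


O2 = 467.7 * 0.5 = 233.85
CO2 = 233.85 * 1.37 = 320.3745

320.3745 kg/day


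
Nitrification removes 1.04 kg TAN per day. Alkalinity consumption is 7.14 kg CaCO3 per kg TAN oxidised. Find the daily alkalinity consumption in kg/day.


Alkalinity factor: 7.14 kg CaCO3 consumed per kg TAN nitrified
alk = 1.04 kg TAN * 7.14 = 7.4256 kg CaCO3/day

7.4256 kg CaCO3/day


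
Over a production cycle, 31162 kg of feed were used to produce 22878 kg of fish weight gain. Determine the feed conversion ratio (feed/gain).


FCR = feed consumed / weight gained
FCR = 31162 kg / 22878 kg = 1.36209

1.36209


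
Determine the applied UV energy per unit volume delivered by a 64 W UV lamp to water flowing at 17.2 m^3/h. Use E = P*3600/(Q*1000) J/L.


Energy delivered per hour = 64 W * 3600 s = 230400 J/h
Volume treated per hour = 17.2 m^3/h * 1000 = 17200 L/h
dose = 230400 / 17200 = 13.3953 J/L

13.3953 J/L


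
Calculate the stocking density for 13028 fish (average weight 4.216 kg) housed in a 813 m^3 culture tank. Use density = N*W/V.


Total biomass = 13028 fish * 4.216 kg = 54926.048 kg
Density = total biomass / volume = 54926.048 / 813 = 67.5597 kg/m^3

67.5597 kg/m^3


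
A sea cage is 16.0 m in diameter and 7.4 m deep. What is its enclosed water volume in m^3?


r = d/2 = 16.0/2 = 8 m
Base area = pi*r^2 = pi*8^2 = 201.06193 m^2
Volume = 201.06193 * 7.4 = 1487.86 m^3

1487.86 m^3


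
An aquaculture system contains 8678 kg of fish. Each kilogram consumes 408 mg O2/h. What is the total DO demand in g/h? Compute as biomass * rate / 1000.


Total O2 consumption (mg/h) = 8678 kg * 408 mg/(kg*h) = 3540624 mg/h
Convert to g/h: 3540624 / 1000 = 3540.624 g/h

3540.624 g/h


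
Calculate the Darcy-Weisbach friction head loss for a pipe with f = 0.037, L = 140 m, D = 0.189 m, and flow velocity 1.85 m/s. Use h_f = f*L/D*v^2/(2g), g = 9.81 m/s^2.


v^2 = 1.85^2 = 3.4225 m^2/s^2
L/D = 140/0.189 = 740.74074
h_f = f*(L/D)*v^2/(2g) = 0.037 * 740.74074 * 3.4225 / 19.62 = 4.78093 m

4.78093 m


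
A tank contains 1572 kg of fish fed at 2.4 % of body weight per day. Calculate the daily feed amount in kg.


Feeding rate fraction = 2.4% / 100 = 0.024
Daily feed = 1572 kg * 0.024 = 37.728 kg/day

37.728 kg/day


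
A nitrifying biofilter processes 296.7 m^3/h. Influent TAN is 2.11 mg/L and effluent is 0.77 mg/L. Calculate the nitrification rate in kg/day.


Concentration drop: TAN_in - TAN_out = 2.11 - 0.77 = 1.34 mg/L
Hourly TAN removed = Q * dTAN = 296.7 m^3/h * 1.34 mg/L = 397.578 g/h  (m^3/h * mg/L = g/h)
Daily TAN removed = 397.578 * 24 = 9541.872 g/day
Convert to kg/day: 9541.872 / 1000 = 9.541872 kg/day

9.541872 kg/day


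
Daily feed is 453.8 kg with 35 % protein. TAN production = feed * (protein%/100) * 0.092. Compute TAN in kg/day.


Protein in feed = 453.8 * 35/100 = 158.83 kg/day
TAN = protein * 0.092 = 158.83 * 0.092 = 14.61236 kg/day

14.61236 kg/day


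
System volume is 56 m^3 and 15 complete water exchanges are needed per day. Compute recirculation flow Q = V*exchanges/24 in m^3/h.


Daily recirculation volume = 56 m^3 * 15 = 840 m^3/day
Flow rate Q = daily volume / 24 h = 840 / 24 = 35 m^3/h

35 m^3/h


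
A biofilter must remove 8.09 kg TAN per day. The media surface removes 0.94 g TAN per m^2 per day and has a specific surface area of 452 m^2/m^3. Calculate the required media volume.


A = 8.09*1000 / 0.94 = 8606.383 m^2
V = 8606.383 / 452 = 19.0407

19.0407 m^3


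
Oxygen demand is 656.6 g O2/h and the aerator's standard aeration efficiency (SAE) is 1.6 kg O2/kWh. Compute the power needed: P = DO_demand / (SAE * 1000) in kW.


SAE in g O2/kWh = 1.6 * 1000 = 1600 g/kWh
P = DO_demand / SAE_g = 656.6 / 1600 = 0.410375 kW

0.410375 kW


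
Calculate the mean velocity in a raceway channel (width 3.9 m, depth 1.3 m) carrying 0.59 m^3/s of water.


Cross-sectional area = W * d = 3.9 * 1.3 = 5.07 m^2
Velocity = Q / A = 0.59 / 5.07 = 0.116371 m/s

0.116371 m/s


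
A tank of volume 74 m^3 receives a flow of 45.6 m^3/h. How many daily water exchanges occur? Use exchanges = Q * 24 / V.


Daily flow volume = 45.6 m^3/h * 24 h = 1094.4 m^3/day
Exchanges = daily flow / tank volume = 1094.4 / 74 = 14.7892 exchanges/day

14.7892 exchanges/day


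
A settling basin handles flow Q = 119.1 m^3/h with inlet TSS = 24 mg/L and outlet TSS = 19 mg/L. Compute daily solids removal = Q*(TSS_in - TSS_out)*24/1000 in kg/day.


Concentration drop: TSS_in - TSS_out = 24 - 19 = 5 mg/L
Hourly solids removed = Q * dTSS = 119.1 m^3/h * 5 mg/L = 595.5 g/h  (m^3/h * mg/L = g/h)
Daily solids removed = 595.5 * 24 = 14292 g/day
Convert g to kg: 14292 / 1000 = 14.292 kg/day

14.292 kg/day


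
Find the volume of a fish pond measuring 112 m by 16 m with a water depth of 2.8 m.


Base area = L * W = 112 * 16 = 1792 m^2
Volume = area * depth = 1792 * 2.8 = 5017.6 m^3

5017.6 m^3


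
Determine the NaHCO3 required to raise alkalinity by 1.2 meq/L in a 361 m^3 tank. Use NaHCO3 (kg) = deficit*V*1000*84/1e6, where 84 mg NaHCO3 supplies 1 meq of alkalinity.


Tank volume in L = 361 m^3 * 1000 = 361000 L
Total meq required = 1.2 meq/L * 361000 L = 433200 meq
NaHCO3 mass = 433200 meq * 84 mg/meq / 1e6 = 36.3888 kg

36.3888 kg


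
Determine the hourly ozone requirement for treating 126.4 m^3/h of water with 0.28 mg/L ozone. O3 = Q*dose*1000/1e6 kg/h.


O3 demand (mg/h) = Q * dose * 1000 = 126.4 * 0.28 * 1000 = 35392 mg/h
Convert mg to kg: 35392 / 1e6 = 0.035392 kg/h

0.035392 kg/h


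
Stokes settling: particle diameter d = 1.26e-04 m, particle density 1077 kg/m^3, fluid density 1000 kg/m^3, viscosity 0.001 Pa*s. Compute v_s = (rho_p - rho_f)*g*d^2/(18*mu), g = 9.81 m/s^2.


Density difference: rho_p - rho_f = 1077 - 1000 = 77 kg/m^3
d^2 = (1.26e-04)^2 = 1.5876e-08 m^2
Numerator = (rho_p - rho_f) * g * d^2 = 77 * 9.81 * 1.5876e-08 = 1.1992254e-05
Denominator = 18 * mu = 18 * 0.001 = 0.018
v_s = 1.1992254e-05 / 0.018 = 6.66236e-04 m/s
Check: Re = rho_f * v_s * d / mu = 1000 * 6.66236e-04 * 1.26e-04 / 0.001 = 0.0839 < 1, so Stokes' law applies.

6.66236e-04 m/s


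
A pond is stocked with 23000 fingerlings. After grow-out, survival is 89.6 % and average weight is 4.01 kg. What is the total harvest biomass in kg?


Survivors = 23000 * 89.6/100 = 20608 fish
Harvest biomass = survivors * W_f = 20608 * 4.01 = 82638.08 kg

82638.08 kg


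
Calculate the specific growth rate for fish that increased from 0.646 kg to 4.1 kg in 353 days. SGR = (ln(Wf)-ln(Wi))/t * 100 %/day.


ln(W_f) = ln(4.1) = 1.410987
ln(W_i) = ln(0.646) = -0.43695578
ln(W_f) - ln(W_i) = 1.410987 - -0.43695578 = 1.8479428
SGR = 1.8479428 / 353 * 100 = 0.523497 %/day

0.523497 %/day


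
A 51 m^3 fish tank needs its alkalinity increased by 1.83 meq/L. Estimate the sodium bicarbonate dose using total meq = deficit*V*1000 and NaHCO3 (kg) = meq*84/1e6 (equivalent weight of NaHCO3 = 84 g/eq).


Tank volume in L = 51 m^3 * 1000 = 51000 L
Total meq required = 1.83 meq/L * 51000 L = 93330 meq
NaHCO3 mass = 93330 meq * 84 mg/meq / 1e6 = 7.83972 kg

7.83972 kg


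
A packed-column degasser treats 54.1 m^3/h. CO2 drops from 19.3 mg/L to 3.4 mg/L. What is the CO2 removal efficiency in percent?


CO2_out / CO2_in = 3.4 / 19.3 = 0.1761658
Fraction remaining = 0.1761658
efficiency = (1 - 0.1761658) * 100 = 82.3834 %

82.3834 %


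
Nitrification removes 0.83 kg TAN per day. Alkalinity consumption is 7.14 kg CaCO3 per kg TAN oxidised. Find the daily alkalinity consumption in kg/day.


Alkalinity factor: 7.14 kg CaCO3 consumed per kg TAN nitrified
alk = 0.83 kg TAN * 7.14 = 5.9262 kg CaCO3/day

5.9262 kg CaCO3/day


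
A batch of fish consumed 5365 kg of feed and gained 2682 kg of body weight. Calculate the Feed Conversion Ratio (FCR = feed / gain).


FCR = feed consumed / weight gained
FCR = 5365 kg / 2682 kg = 2.00037

2.00037


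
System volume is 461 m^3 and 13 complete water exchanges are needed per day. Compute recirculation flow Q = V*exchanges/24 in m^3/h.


Daily recirculation volume = 461 m^3 * 13 = 5993 m^3/day
Flow rate Q = daily volume / 24 h = 5993 / 24 = 249.708 m^3/h

249.708 m^3/h


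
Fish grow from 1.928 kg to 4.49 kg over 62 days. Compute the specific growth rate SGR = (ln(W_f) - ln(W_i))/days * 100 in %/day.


ln(W_f) = ln(4.49) = 1.5018527
ln(W_i) = ln(1.928) = 0.6564832
ln(W_f) - ln(W_i) = 1.5018527 - 0.6564832 = 0.8453695
SGR = 0.8453695 / 62 * 100 = 1.3635 %/day

1.3635 %/day


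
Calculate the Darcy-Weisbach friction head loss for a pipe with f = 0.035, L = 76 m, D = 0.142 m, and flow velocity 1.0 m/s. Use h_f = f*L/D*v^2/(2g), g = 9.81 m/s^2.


v^2 = 1.0^2 = 1 m^2/s^2
L/D = 76/0.142 = 535.21127
h_f = f*(L/D)*v^2/(2g) = 0.035 * 535.21127 * 1 / 19.62 = 0.95476 m

0.95476 m


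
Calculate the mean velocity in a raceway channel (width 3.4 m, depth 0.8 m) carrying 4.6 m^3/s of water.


Cross-sectional area = W * d = 3.4 * 0.8 = 2.72 m^2
Velocity = Q / A = 4.6 / 2.72 = 1.69118 m/s

1.69118 m/s


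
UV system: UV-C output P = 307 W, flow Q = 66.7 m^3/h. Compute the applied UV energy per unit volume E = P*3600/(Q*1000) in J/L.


Energy delivered per hour = 307 W * 3600 s = 1105200 J/h
Volume treated per hour = 66.7 m^3/h * 1000 = 66700 L/h
dose = 1105200 / 66700 = 16.5697 J/L

16.5697 J/L


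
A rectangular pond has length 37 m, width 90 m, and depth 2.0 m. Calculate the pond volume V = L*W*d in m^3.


Base area = L * W = 37 * 90 = 3330 m^2
Volume = area * depth = 3330 * 2.0 = 6660 m^3

6660 m^3


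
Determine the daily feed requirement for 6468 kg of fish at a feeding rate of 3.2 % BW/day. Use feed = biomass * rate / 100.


Feeding rate fraction = 3.2% / 100 = 0.032
Daily feed = 6468 kg * 0.032 = 206.976 kg/day

206.976 kg/day


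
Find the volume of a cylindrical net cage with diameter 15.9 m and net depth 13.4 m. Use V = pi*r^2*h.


r = d/2 = 15.9/2 = 7.95 m
Base area = pi*r^2 = pi*7.95^2 = 198.55651 m^2
Volume = 198.55651 * 13.4 = 2660.66 m^3

2660.66 m^3


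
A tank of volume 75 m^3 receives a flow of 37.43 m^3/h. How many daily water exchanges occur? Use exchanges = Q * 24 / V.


Daily flow volume = 37.43 m^3/h * 24 h = 898.32 m^3/day
Exchanges = daily flow / tank volume = 898.32 / 75 = 11.9776 exchanges/day

11.9776 exchanges/day


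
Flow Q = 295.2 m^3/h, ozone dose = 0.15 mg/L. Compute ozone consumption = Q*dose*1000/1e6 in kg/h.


O3 demand (mg/h) = Q * dose * 1000 = 295.2 * 0.15 * 1000 = 44280 mg/h
Convert mg to kg: 44280 / 1e6 = 0.04428 kg/h

0.04428 kg/h


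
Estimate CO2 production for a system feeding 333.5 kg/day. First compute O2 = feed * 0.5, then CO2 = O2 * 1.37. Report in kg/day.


O2 = 333.5 * 0.5 = 166.75
CO2 = 166.75 * 1.37 = 228.4475

228.4475 kg/day


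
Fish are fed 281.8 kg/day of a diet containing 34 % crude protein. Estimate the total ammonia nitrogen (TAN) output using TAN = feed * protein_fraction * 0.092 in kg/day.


Protein in feed = 281.8 * 34/100 = 95.812 kg/day
TAN = protein * 0.092 = 95.812 * 0.092 = 8.814704 kg/day

8.814704 kg/day


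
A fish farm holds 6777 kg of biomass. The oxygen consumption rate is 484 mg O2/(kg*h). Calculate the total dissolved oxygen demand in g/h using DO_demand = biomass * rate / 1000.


Total O2 consumption (mg/h) = 6777 kg * 484 mg/(kg*h) = 3280068 mg/h
Convert to g/h: 3280068 / 1000 = 3280.068 g/h

3280.068 g/h


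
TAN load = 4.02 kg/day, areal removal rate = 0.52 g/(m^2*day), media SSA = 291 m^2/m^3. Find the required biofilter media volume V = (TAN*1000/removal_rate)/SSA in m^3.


A = 4.02*1000 / 0.52 = 7730.7692 m^2
V = 7730.7692 / 291 = 26.5662

26.5662 m^3


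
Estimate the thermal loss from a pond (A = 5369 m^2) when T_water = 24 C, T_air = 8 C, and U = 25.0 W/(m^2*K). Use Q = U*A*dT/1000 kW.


Temperature difference dT = 24 - 8 = 16 K
Heat loss (W) = U * A * dT = 25.0 * 5369 * 16 = 2147600 W
Convert to kW: 2147600 / 1000 = 2147.6 kW

2147.6 kW


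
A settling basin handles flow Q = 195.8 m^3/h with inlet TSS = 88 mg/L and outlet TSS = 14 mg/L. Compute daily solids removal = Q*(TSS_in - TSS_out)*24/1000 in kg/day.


Concentration drop: TSS_in - TSS_out = 88 - 14 = 74 mg/L
Hourly solids removed = Q * dTSS = 195.8 m^3/h * 74 mg/L = 14489.2 g/h  (m^3/h * mg/L = g/h)
Daily solids removed = 14489.2 * 24 = 347740.8 g/day
Convert g to kg: 347740.8 / 1000 = 347.7408 kg/day

347.7408 kg/day


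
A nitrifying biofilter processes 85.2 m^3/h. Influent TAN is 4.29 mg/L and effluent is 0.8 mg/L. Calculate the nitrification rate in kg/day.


Concentration drop: TAN_in - TAN_out = 4.29 - 0.8 = 3.49 mg/L
Hourly TAN removed = Q * dTAN = 85.2 m^3/h * 3.49 mg/L = 297.348 g/h  (m^3/h * mg/L = g/h)
Daily TAN removed = 297.348 * 24 = 7136.352 g/day
Convert to kg/day: 7136.352 / 1000 = 7.136352 kg/day

7.136352 kg/day
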